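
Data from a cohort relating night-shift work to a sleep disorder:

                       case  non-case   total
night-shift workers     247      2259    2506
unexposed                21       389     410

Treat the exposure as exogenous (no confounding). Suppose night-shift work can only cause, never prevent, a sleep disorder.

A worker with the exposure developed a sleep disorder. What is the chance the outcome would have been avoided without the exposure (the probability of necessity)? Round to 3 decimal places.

PN ≈ 0.480

p₁ = P(outcome | exposed) = 247/2506 = 0.098563
p₀ = P(outcome | unexposed) = 21/410 = 0.05122
Under exogeneity and monotonicity, PN = (p₁ − p₀) / p₁.
PN = (0.098563 − 0.05122) / 0.098563 = 0.047344 / 0.098563 ≈ 0.4803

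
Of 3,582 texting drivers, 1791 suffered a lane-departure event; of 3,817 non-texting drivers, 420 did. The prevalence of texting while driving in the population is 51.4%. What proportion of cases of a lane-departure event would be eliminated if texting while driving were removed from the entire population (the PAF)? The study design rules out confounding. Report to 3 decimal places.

PAF ≈ 0.646

p₁ = P(outcome | exposed) = 1791/3582 = 0.5
p₀ = P(outcome | unexposed) = 420/3817 = 0.11003
Overall risk P(Y=1) = π·p₁ + (1−π)·p₀ = 0.514×0.5 + 0.486×0.11003 = 0.31048.
Under exogeneity, PAF = [P(Y=1) − p₀] / P(Y=1).
PAF = (0.31048 − 0.11003) / 0.31048 ≈ 0.6456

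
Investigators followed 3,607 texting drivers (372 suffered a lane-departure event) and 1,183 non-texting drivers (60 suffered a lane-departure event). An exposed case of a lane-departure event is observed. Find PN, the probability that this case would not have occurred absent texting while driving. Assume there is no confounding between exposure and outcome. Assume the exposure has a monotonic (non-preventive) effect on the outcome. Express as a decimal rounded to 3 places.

p₁ = P(outcome | exposed) = 372/3607 = 0.10313
p₀ = P(outcome | unexposed) = 60/1183 = 0.050719
Under exogeneity and monotonicity, PN = (p₁ − p₀) / p₁.
PN = (0.10313 − 0.050719) / 0.10313 = 0.052414 / 0.10313 ≈ 0.5082

PN ≈ 0.508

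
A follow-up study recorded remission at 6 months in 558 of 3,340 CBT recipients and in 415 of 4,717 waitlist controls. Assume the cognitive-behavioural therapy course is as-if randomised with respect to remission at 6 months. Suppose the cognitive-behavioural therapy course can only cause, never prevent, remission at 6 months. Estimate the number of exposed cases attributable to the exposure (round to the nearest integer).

about 264 cases

p₁ = P(outcome | exposed) = 558/3340 = 0.16707
p₀ = P(outcome | unexposed) = 415/4717 = 0.08798
PN = (p₁ − p₀)/p₁ = (0.16707 − 0.08798) / 0.16707 ≈ 0.47338.
Attributable cases ≈ PN × (exposed cases) = 0.47338 × 558 ≈ 264.15.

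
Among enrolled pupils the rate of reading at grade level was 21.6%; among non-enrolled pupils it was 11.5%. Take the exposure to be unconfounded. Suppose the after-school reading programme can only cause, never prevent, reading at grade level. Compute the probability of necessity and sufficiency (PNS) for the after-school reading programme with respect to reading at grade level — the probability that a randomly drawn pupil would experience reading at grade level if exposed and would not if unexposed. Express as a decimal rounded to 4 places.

p₁ = 0.216, p₀ = 0.115.
Under exogeneity and monotonicity, PNS = p₁ − p₀.
PNS = 0.216 − 0.115 = 0.101

PNS ≈ 0.1010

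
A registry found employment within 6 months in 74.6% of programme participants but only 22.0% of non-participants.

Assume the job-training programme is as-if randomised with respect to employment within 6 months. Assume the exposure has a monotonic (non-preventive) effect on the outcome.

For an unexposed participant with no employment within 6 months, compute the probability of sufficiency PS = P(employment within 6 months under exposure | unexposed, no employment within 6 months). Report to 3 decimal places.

p₁ = 0.746, p₀ = 0.22.
Under exogeneity and monotonicity, PS = (p₁ − p₀) / (1 − p₀).
PS = (0.746 − 0.22) / (1 − 0.22) = 0.526 / 0.78 ≈ 0.6744

PS ≈ 0.674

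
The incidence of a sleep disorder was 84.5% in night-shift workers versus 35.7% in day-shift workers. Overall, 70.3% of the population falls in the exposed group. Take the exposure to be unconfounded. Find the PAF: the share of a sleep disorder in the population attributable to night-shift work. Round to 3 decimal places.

p₁ = 0.845, p₀ = 0.357.
Overall risk P(Y=1) = π·p₁ + (1−π)·p₀ = 0.703×0.845 + 0.297×0.357 = 0.70006.
Under exogeneity, PAF = [P(Y=1) − p₀] / P(Y=1).
PAF = (0.70006 − 0.357) / 0.70006 ≈ 0.4900

PAF ≈ 0.490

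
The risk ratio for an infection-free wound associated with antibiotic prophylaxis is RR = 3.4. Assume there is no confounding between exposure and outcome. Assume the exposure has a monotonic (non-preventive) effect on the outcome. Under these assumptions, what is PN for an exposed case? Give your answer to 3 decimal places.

Under exogeneity and monotonicity, PN = (RR − 1) / RR = 1 − 1/RR.
PN = (3.4 − 1) / 3.4 = 2.4 / 3.4 ≈ 0.7059

PN ≈ 0.706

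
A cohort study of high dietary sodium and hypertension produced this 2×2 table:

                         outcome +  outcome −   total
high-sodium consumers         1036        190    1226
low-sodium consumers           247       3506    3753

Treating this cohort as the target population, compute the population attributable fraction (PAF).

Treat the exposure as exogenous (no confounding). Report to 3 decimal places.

PAF ≈ 0.745

p₁ = P(outcome | exposed) = 1036/1226 = 0.84502
p₀ = P(outcome | unexposed) = 247/3753 = 0.065814
Exposure prevalence π = 1226/4979 = 0.24623; overall risk P(Y=1) = 0.25768.
Under exogeneity, PAF = [P(Y=1) − p₀]/P(Y=1).
PAF = (0.25768 − 0.065814) / 0.25768 ≈ 0.7446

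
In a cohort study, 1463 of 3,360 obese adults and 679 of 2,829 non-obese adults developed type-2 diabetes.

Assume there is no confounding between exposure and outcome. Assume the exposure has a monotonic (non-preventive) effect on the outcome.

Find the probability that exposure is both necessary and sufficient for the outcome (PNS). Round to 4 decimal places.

PNS ≈ 0.1954

p₁ = P(outcome | exposed) = 1463/3360 = 0.43542
p₀ = P(outcome | unexposed) = 679/2829 = 0.24001
Under exogeneity and monotonicity, PNS = p₁ − p₀.
PNS = 0.43542 − 0.24001 = 0.1954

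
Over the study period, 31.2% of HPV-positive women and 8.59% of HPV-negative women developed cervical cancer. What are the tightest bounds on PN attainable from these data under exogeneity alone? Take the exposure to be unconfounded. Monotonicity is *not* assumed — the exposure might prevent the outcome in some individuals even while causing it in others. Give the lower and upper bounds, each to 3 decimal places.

0.725 ≤ PN ≤ 1.000

p₁ = 0.312, p₀ = 0.0859.
Under exogeneity alone the bounds on PN are max{0,(p₁−p₀)/p₁} ≤ PN ≤ min{1,(1−p₀)/p₁}.
  lower = (p₁ − p₀)/p₁ = 0.2261 / 0.312 ≈ 0.7247
  upper = min{1, (1 − p₀)/p₁} = 0.9141 / 0.312 ≈ 2.9298 → capped at 1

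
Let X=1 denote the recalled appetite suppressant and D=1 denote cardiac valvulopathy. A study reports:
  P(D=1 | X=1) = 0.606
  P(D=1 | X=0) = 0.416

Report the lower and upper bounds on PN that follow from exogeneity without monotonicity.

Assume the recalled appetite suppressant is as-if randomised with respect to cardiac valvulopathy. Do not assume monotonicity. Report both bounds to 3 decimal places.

0.314 ≤ PN ≤ 0.964

Let p₁ = 0.606, p₀ = 0.416.
Under exogeneity alone the bounds on PN are max{0,(p₁−p₀)/p₁} ≤ PN ≤ min{1,(1−p₀)/p₁}.
  lower = (p₁ − p₀)/p₁ = 0.19 / 0.606 ≈ 0.3135
  upper = min{1, (1 − p₀)/p₁} = 0.584 / 0.606 ≈ 0.9637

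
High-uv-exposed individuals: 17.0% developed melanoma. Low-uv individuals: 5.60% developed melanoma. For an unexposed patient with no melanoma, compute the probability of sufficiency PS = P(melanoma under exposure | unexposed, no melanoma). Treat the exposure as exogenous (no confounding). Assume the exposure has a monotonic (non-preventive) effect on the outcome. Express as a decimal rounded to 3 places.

p₁ = 0.17, p₀ = 0.056.
Under exogeneity and monotonicity, PS = (p₁ − p₀) / (1 − p₀).
PS = (0.17 − 0.056) / (1 − 0.056) = 0.114 / 0.944 ≈ 0.1208

PS ≈ 0.121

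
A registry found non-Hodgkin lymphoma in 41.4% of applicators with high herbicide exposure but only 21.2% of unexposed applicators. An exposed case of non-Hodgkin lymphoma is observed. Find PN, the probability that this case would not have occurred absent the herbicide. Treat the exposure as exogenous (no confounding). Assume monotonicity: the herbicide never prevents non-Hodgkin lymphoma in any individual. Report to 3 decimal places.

p₁ = 0.414, p₀ = 0.212.
Under exogeneity and monotonicity, PN = (p₁ − p₀) / p₁.
PN = (0.414 − 0.212) / 0.414 = 0.202 / 0.414 ≈ 0.4879

PN ≈ 0.488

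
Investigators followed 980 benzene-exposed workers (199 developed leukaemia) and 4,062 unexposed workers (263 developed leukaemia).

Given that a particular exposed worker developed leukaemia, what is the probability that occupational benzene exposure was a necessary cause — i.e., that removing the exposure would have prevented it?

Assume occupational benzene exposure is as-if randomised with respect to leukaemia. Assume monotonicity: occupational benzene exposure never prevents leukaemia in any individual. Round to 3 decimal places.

p₁ = P(outcome | exposed) = 199/980 = 0.20306
p₀ = P(outcome | unexposed) = 263/4062 = 0.064746
Under exogeneity and monotonicity, PN = (p₁ − p₀) / p₁.
PN = (0.20306 − 0.064746) / 0.20306 = 0.13831 / 0.20306 ≈ 0.6811

PN ≈ 0.681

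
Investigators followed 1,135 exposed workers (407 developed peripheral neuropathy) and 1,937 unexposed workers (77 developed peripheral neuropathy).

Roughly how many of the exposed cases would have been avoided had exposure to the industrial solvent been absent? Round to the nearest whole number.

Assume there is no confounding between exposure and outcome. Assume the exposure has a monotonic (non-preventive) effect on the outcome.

about 362 cases

p₁ = P(outcome | exposed) = 407/1135 = 0.35859
p₀ = P(outcome | unexposed) = 77/1937 = 0.039752
PN = (p₁ − p₀)/p₁ = (0.35859 − 0.039752) / 0.35859 ≈ 0.88914.
Attributable cases ≈ PN × (exposed cases) = 0.88914 × 407 ≈ 361.88.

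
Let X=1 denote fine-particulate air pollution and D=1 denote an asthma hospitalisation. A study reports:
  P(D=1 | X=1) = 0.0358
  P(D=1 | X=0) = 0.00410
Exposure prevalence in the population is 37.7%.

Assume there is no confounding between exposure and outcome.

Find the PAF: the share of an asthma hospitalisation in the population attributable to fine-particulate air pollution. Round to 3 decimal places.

Let p₁ = 0.0358, p₀ = 0.0041.
Overall risk P(Y=1) = π·p₁ + (1−π)·p₀ = 0.377×0.0358 + 0.623×0.0041 = 0.016051.
Under exogeneity, PAF = [P(Y=1) − p₀] / P(Y=1).
PAF = (0.016051 − 0.0041) / 0.016051 ≈ 0.7446

PAF ≈ 0.745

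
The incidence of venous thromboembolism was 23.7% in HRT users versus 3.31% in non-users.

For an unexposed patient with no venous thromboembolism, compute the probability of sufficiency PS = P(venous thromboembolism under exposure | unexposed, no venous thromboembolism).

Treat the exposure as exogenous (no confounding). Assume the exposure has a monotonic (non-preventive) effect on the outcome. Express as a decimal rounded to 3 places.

PS ≈ 0.211

p₁ = 0.237, p₀ = 0.0331.
Under exogeneity and monotonicity, PS = (p₁ − p₀) / (1 − p₀).
PS = (0.237 − 0.0331) / (1 − 0.0331) = 0.2039 / 0.9669 ≈ 0.2109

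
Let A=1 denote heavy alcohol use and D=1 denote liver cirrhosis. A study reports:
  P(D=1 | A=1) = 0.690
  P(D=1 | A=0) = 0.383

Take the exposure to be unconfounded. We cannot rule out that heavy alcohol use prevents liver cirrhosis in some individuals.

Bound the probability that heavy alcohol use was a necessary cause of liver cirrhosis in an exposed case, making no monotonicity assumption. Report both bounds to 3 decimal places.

0.445 ≤ PN ≤ 0.894

Let p₁ = 0.69, p₀ = 0.383.
Under exogeneity alone the bounds on PN are max{0,(p₁−p₀)/p₁} ≤ PN ≤ min{1,(1−p₀)/p₁}.
  lower = (p₁ − p₀)/p₁ = 0.307 / 0.69 ≈ 0.4449
  upper = min{1, (1 − p₀)/p₁} = 0.617 / 0.69 ≈ 0.8942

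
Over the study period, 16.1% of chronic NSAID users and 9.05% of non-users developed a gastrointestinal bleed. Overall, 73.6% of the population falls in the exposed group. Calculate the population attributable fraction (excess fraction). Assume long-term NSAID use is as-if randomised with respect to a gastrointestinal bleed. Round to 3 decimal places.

PAF ≈ 0.364

p₁ = 0.161, p₀ = 0.0905.
Overall risk P(Y=1) = π·p₁ + (1−π)·p₀ = 0.736×0.161 + 0.264×0.0905 = 0.14239.
Under exogeneity, PAF = [P(Y=1) − p₀] / P(Y=1).
PAF = (0.14239 − 0.0905) / 0.14239 ≈ 0.3644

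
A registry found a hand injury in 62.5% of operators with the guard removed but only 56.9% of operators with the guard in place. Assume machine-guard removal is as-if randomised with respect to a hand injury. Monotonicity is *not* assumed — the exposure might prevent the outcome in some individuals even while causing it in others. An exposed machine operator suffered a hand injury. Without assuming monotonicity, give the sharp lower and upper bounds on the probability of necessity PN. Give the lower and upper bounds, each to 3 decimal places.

p₁ = 0.625, p₀ = 0.569.
Under exogeneity alone the bounds on PN are max{0,(p₁−p₀)/p₁} ≤ PN ≤ min{1,(1−p₀)/p₁}.
  lower = (p₁ − p₀)/p₁ = 0.056 / 0.625 ≈ 0.0896
  upper = min{1, (1 − p₀)/p₁} = 0.431 / 0.625 ≈ 0.6896

0.090 ≤ PN ≤ 0.690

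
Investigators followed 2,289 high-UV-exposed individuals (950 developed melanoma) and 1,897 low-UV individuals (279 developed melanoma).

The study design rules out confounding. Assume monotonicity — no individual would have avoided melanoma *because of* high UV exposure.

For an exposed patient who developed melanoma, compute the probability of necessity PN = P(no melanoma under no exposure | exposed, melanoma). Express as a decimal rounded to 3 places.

PN ≈ 0.646

p₁ = P(outcome | exposed) = 950/2289 = 0.41503
p₀ = P(outcome | unexposed) = 279/1897 = 0.14707
Under exogeneity and monotonicity, PN = (p₁ − p₀) / p₁.
PN = (0.41503 − 0.14707) / 0.41503 = 0.26795 / 0.41503 ≈ 0.6456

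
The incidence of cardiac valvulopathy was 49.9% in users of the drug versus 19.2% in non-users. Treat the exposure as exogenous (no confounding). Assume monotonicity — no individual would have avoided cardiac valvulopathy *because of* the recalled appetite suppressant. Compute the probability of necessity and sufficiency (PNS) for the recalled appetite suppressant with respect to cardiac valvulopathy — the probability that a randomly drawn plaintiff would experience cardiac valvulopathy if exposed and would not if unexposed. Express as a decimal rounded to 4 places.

PNS ≈ 0.3070

p₁ = 0.499, p₀ = 0.192.
Under exogeneity and monotonicity, PNS = p₁ − p₀.
PNS = 0.499 − 0.192 = 0.307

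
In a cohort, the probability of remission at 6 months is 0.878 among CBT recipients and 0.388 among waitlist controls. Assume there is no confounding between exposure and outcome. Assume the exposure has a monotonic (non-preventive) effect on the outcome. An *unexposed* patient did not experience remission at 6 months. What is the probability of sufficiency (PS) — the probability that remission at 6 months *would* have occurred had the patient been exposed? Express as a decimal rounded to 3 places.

Let p₁ = 0.878, p₀ = 0.388.
Under exogeneity and monotonicity, PS = (p₁ − p₀) / (1 − p₀).
PS = (0.878 − 0.388) / (1 − 0.388) = 0.49 / 0.612 ≈ 0.8007

PS ≈ 0.801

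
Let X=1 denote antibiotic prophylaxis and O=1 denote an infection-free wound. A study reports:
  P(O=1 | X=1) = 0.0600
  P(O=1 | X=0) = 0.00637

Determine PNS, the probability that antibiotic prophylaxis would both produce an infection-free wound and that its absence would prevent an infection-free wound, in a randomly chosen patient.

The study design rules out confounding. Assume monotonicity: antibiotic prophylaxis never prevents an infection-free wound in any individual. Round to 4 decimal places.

Let p₁ = 0.06, p₀ = 0.00637.
Under exogeneity and monotonicity, PNS = p₁ − p₀.
PNS = 0.06 − 0.00637 = 0.05363

PNS ≈ 0.0536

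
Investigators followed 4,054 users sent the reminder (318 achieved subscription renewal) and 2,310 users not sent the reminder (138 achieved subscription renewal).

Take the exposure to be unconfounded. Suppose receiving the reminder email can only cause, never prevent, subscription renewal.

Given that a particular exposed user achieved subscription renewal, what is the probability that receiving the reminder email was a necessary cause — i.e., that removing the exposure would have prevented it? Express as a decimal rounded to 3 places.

PN ≈ 0.238

p₁ = P(outcome | exposed) = 318/4054 = 0.078441
p₀ = P(outcome | unexposed) = 138/2310 = 0.05974
Under exogeneity and monotonicity, PN = (p₁ − p₀) / p₁.
PN = (0.078441 − 0.05974) / 0.078441 = 0.018701 / 0.078441 ≈ 0.2384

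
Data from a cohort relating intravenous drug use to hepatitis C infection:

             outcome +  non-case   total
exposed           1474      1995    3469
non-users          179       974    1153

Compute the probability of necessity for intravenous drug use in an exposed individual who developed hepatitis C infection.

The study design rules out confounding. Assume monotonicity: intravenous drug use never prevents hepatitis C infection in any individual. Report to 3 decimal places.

PN ≈ 0.635

p₁ = P(outcome | exposed) = 1474/3469 = 0.42491
p₀ = P(outcome | unexposed) = 179/1153 = 0.15525
Under exogeneity and monotonicity, PN = (p₁ − p₀) / p₁.
PN = (0.42491 − 0.15525) / 0.42491 = 0.26966 / 0.42491 ≈ 0.6346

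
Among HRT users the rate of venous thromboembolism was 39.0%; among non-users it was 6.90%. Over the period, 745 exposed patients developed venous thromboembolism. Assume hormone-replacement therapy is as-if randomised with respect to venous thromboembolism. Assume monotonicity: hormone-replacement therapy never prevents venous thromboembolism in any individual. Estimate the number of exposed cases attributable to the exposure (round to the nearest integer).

about 613 cases

p₁ = 0.39, p₀ = 0.069.
PN = (p₁ − p₀)/p₁ = (0.39 − 0.069) / 0.39 ≈ 0.82308.
Attributable cases ≈ PN × (exposed cases) = 0.82308 × 745 ≈ 613.19.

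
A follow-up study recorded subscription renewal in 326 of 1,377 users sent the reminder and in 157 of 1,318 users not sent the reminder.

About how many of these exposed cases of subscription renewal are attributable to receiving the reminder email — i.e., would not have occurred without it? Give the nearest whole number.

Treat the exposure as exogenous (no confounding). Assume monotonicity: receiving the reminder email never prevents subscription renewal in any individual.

about 162 cases

p₁ = P(outcome | exposed) = 326/1377 = 0.23675
p₀ = P(outcome | unexposed) = 157/1318 = 0.11912
PN = (p₁ − p₀)/p₁ = (0.23675 − 0.11912) / 0.23675 ≈ 0.49685.
Attributable cases ≈ PN × (exposed cases) = 0.49685 × 326 ≈ 161.97.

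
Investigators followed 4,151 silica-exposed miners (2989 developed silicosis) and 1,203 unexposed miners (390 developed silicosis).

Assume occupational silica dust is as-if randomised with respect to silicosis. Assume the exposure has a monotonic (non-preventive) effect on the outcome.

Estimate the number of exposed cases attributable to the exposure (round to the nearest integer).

p₁ = P(outcome | exposed) = 2989/4151 = 0.72007
p₀ = P(outcome | unexposed) = 390/1203 = 0.32419
PN = (p₁ − p₀)/p₁ = (0.72007 − 0.32419) / 0.72007 ≈ 0.54978.
Attributable cases ≈ PN × (exposed cases) = 0.54978 × 2989 ≈ 1643.29.

about 1643 cases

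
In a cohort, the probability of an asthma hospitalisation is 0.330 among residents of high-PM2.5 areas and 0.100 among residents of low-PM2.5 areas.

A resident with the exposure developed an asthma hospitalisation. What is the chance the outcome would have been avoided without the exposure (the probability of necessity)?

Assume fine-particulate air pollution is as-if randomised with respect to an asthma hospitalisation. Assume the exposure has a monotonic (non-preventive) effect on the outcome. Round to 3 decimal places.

PN ≈ 0.697

Let p₁ = 0.33, p₀ = 0.1.
Under exogeneity and monotonicity, PN = (p₁ − p₀) / p₁.
PN = (0.33 − 0.1) / 0.33 = 0.23 / 0.33 ≈ 0.6970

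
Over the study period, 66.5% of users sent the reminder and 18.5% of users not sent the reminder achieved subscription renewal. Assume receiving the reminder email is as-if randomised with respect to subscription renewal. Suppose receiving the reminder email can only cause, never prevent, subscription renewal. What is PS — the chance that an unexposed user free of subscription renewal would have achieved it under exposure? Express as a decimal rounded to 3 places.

p₁ = 0.665, p₀ = 0.185.
Under exogeneity and monotonicity, PS = (p₁ − p₀) / (1 − p₀).
PS = (0.665 − 0.185) / (1 − 0.185) = 0.48 / 0.815 ≈ 0.5890

PS ≈ 0.589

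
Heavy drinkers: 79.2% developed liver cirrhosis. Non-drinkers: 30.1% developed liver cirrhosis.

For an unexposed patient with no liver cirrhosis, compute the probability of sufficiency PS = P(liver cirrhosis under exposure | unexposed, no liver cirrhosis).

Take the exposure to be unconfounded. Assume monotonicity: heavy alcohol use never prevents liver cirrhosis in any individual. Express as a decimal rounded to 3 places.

PS ≈ 0.702

p₁ = 0.792, p₀ = 0.301.
Under exogeneity and monotonicity, PS = (p₁ − p₀) / (1 − p₀).
PS = (0.792 − 0.301) / (1 − 0.301) = 0.491 / 0.699 ≈ 0.7024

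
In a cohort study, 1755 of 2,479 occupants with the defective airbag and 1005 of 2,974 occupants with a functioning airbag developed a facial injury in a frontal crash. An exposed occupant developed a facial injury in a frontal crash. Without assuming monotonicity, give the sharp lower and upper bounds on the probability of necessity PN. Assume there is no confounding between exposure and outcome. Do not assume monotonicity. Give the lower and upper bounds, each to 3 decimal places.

p₁ = P(outcome | exposed) = 1755/2479 = 0.70795
p₀ = P(outcome | unexposed) = 1005/2974 = 0.33793
Under exogeneity alone the bounds on PN are max{0,(p₁−p₀)/p₁} ≤ PN ≤ min{1,(1−p₀)/p₁}.
  lower = (p₁ − p₀)/p₁ = 0.37002 / 0.70795 ≈ 0.5227
  upper = min{1, (1 − p₀)/p₁} = 0.66207 / 0.70795 ≈ 0.9352

0.523 ≤ PN ≤ 0.935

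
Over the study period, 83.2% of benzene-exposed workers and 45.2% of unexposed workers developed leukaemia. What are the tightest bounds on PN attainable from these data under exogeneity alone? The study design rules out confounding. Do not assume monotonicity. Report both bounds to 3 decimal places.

0.457 ≤ PN ≤ 0.659

p₁ = 0.832, p₀ = 0.452.
Under exogeneity alone the bounds on PN are max{0,(p₁−p₀)/p₁} ≤ PN ≤ min{1,(1−p₀)/p₁}.
  lower = (p₁ − p₀)/p₁ = 0.38 / 0.832 ≈ 0.4567
  upper = min{1, (1 − p₀)/p₁} = 0.548 / 0.832 ≈ 0.6587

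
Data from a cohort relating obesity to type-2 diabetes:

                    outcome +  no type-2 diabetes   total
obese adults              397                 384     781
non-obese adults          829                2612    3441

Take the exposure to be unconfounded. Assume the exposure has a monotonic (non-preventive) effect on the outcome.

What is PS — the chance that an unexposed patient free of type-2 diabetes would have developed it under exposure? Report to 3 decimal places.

PS ≈ 0.352

p₁ = P(outcome | exposed) = 397/781 = 0.50832
p₀ = P(outcome | unexposed) = 829/3441 = 0.24092
Under exogeneity and monotonicity, PS = (p₁ − p₀) / (1 − p₀).
PS = (0.50832 − 0.24092) / (1 − 0.24092) = 0.2674 / 0.75908 ≈ 0.3523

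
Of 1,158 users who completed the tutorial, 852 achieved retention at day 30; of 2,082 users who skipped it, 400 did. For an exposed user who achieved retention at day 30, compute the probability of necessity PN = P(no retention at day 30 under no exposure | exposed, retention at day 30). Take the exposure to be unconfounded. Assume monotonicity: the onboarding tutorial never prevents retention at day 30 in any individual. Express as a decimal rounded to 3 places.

p₁ = P(outcome | exposed) = 852/1158 = 0.73575
p₀ = P(outcome | unexposed) = 400/2082 = 0.19212
Under exogeneity and monotonicity, PN = (p₁ − p₀) / p₁.
PN = (0.73575 − 0.19212) / 0.73575 = 0.54363 / 0.73575 ≈ 0.7389

PN ≈ 0.739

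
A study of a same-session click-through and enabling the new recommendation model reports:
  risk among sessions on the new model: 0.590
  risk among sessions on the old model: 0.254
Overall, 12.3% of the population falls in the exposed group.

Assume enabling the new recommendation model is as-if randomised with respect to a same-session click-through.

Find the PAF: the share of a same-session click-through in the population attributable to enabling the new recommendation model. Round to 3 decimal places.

PAF ≈ 0.140

Let p₁ = 0.59, p₀ = 0.254.
Overall risk P(Y=1) = π·p₁ + (1−π)·p₀ = 0.123×0.59 + 0.877×0.254 = 0.29533.
Under exogeneity, PAF = [P(Y=1) − p₀] / P(Y=1).
PAF = (0.29533 − 0.254) / 0.29533 ≈ 0.1399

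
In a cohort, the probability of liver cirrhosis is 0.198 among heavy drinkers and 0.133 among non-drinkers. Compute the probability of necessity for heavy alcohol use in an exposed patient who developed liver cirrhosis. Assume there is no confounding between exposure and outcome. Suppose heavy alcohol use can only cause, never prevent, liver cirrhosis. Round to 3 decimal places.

PN ≈ 0.328

Let p₁ = 0.198, p₀ = 0.133.
Under exogeneity and monotonicity, PN = (p₁ − p₀) / p₁.
PN = (0.198 − 0.133) / 0.198 = 0.065 / 0.198 ≈ 0.3283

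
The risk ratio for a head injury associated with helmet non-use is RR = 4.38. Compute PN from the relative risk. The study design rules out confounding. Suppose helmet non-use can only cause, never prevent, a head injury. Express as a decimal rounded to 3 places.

Under exogeneity and monotonicity, PN = (RR − 1) / RR = 1 − 1/RR.
PN = (4.38 − 1) / 4.38 = 3.38 / 4.38 ≈ 0.7717

PN ≈ 0.772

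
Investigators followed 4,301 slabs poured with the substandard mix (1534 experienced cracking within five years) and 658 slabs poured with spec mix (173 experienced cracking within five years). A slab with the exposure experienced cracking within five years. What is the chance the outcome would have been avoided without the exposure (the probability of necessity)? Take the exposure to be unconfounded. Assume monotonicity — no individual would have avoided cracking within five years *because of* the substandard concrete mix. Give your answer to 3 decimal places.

p₁ = P(outcome | exposed) = 1534/4301 = 0.35666
p₀ = P(outcome | unexposed) = 173/658 = 0.26292
Under exogeneity and monotonicity, PN = (p₁ − p₀) / p₁.
PN = (0.35666 − 0.26292) / 0.35666 = 0.093743 / 0.35666 ≈ 0.2628

PN ≈ 0.263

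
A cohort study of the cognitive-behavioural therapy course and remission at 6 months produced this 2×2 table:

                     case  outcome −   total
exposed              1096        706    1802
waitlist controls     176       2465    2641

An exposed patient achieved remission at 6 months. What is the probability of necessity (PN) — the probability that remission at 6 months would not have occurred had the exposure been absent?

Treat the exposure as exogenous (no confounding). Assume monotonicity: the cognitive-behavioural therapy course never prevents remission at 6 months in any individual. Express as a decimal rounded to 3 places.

p₁ = P(outcome | exposed) = 1096/1802 = 0.60821
p₀ = P(outcome | unexposed) = 176/2641 = 0.066641
Under exogeneity and monotonicity, PN = (p₁ − p₀) / p₁.
PN = (0.60821 − 0.066641) / 0.60821 = 0.54157 / 0.60821 ≈ 0.8904

PN ≈ 0.890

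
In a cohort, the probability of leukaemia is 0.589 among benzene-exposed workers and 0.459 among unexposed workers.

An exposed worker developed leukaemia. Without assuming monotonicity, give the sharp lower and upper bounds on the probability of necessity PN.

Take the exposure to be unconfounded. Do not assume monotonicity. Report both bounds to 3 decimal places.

0.221 ≤ PN ≤ 0.919

Let p₁ = 0.589, p₀ = 0.459.
Under exogeneity alone the bounds on PN are max{0,(p₁−p₀)/p₁} ≤ PN ≤ min{1,(1−p₀)/p₁}.
  lower = (p₁ − p₀)/p₁ = 0.13 / 0.589 ≈ 0.2207
  upper = min{1, (1 − p₀)/p₁} = 0.541 / 0.589 ≈ 0.9185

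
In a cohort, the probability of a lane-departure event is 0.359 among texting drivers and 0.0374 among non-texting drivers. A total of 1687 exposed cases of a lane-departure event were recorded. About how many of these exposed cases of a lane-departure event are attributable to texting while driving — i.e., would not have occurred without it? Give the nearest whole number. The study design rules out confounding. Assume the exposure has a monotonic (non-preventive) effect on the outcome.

about 1511 cases

Let p₁ = 0.359, p₀ = 0.0374.
PN = (p₁ − p₀)/p₁ = (0.359 − 0.0374) / 0.359 ≈ 0.89582.
Attributable cases ≈ PN × (exposed cases) = 0.89582 × 1687 ≈ 1511.25.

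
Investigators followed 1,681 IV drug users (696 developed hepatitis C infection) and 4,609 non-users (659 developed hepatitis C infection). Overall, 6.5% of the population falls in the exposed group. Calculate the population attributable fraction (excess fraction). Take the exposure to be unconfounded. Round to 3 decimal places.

p₁ = P(outcome | exposed) = 696/1681 = 0.41404
p₀ = P(outcome | unexposed) = 659/4609 = 0.14298
Overall risk P(Y=1) = π·p₁ + (1−π)·p₀ = 0.065×0.41404 + 0.935×0.14298 = 0.1606.
Under exogeneity, PAF = [P(Y=1) − p₀] / P(Y=1).
PAF = (0.1606 − 0.14298) / 0.1606 ≈ 0.1097

PAF ≈ 0.110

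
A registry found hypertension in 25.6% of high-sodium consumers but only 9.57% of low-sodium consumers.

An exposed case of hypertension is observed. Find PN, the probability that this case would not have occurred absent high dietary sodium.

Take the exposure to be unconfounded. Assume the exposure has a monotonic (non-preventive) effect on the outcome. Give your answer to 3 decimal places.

PN ≈ 0.626

p₁ = 0.256, p₀ = 0.0957.
Under exogeneity and monotonicity, PN = (p₁ − p₀) / p₁.
PN = (0.256 − 0.0957) / 0.256 = 0.1603 / 0.256 ≈ 0.6262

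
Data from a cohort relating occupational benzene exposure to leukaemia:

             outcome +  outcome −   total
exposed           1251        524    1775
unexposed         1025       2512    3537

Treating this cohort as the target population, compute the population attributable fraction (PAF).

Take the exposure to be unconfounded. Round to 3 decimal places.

PAF ≈ 0.324

p₁ = P(outcome | exposed) = 1251/1775 = 0.70479
p₀ = P(outcome | unexposed) = 1025/3537 = 0.28979
Exposure prevalence π = 1775/5312 = 0.33415; overall risk P(Y=1) = 0.42846.
Under exogeneity, PAF = [P(Y=1) − p₀]/P(Y=1).
PAF = (0.42846 − 0.28979) / 0.42846 ≈ 0.3236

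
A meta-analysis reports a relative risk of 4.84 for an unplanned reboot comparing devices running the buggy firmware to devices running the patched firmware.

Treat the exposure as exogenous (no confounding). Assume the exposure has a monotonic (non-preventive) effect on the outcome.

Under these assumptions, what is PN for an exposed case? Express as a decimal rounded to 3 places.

PN ≈ 0.793

Under exogeneity and monotonicity, PN = (RR − 1) / RR = 1 − 1/RR.
PN = (4.84 − 1) / 4.84 = 3.84 / 4.84 ≈ 0.7934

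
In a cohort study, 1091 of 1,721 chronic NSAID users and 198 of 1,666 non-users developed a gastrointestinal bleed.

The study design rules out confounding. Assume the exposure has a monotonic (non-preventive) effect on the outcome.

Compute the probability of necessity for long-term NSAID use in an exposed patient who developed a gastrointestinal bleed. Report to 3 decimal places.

p₁ = P(outcome | exposed) = 1091/1721 = 0.63393
p₀ = P(outcome | unexposed) = 198/1666 = 0.11885
Under exogeneity and monotonicity, PN = (p₁ − p₀) / p₁.
PN = (0.63393 − 0.11885) / 0.63393 = 0.51509 / 0.63393 ≈ 0.8125

PN ≈ 0.813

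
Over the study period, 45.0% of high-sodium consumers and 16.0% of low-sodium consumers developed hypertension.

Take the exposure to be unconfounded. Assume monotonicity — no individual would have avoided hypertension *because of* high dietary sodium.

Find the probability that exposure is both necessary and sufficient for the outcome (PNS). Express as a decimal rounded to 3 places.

p₁ = 0.45, p₀ = 0.16.
Under exogeneity and monotonicity, PNS = p₁ − p₀.
PNS = 0.45 − 0.16 = 0.29

PNS ≈ 0.290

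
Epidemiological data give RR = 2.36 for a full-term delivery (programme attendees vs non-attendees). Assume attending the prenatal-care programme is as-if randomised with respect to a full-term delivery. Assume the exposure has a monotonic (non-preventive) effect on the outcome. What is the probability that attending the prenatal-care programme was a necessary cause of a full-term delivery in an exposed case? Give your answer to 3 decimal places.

PN ≈ 0.576

Under exogeneity and monotonicity, PN = (RR − 1) / RR = 1 − 1/RR.
PN = (2.36 − 1) / 2.36 = 1.36 / 2.36 ≈ 0.5763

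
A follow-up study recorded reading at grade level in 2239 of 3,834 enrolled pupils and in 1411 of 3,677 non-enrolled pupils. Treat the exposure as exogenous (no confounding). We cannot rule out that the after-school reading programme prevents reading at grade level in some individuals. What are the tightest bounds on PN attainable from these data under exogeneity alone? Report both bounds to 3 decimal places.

p₁ = P(outcome | exposed) = 2239/3834 = 0.58399
p₀ = P(outcome | unexposed) = 1411/3677 = 0.38374
Under exogeneity alone the bounds on PN are max{0,(p₁−p₀)/p₁} ≤ PN ≤ min{1,(1−p₀)/p₁}.
  lower = (p₁ − p₀)/p₁ = 0.20025 / 0.58399 ≈ 0.3429
  upper = min{1, (1 − p₀)/p₁} = 0.61626 / 0.58399 ≈ 1.0553 → capped at 1

0.343 ≤ PN ≤ 1.000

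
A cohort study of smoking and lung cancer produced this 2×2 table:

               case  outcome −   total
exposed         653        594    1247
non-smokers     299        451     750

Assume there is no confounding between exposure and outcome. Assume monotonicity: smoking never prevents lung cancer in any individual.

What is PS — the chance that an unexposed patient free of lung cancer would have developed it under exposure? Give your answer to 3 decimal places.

PS ≈ 0.208

p₁ = P(outcome | exposed) = 653/1247 = 0.52366
p₀ = P(outcome | unexposed) = 299/750 = 0.39867
Under exogeneity and monotonicity, PS = (p₁ − p₀)/(1 − p₀).
PS = (0.52366 − 0.39867) / 0.60133 ≈ 0.2079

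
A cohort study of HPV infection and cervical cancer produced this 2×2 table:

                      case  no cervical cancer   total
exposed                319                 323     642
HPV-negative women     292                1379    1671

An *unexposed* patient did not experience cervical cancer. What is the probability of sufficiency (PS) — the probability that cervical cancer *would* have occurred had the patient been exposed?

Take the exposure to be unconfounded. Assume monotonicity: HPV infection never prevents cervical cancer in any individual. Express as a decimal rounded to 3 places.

PS ≈ 0.390

p₁ = P(outcome | exposed) = 319/642 = 0.49688
p₀ = P(outcome | unexposed) = 292/1671 = 0.17475
Under exogeneity and monotonicity, PS = (p₁ − p₀)/(1 − p₀).
PS = (0.49688 − 0.17475) / 0.82525 ≈ 0.3904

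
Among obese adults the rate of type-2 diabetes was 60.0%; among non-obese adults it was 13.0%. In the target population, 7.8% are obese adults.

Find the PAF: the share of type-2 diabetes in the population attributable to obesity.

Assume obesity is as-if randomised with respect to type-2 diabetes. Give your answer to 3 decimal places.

p₁ = 0.6, p₀ = 0.13.
Overall risk P(Y=1) = π·p₁ + (1−π)·p₀ = 0.078×0.6 + 0.922×0.13 = 0.16666.
Under exogeneity, PAF = [P(Y=1) − p₀] / P(Y=1).
PAF = (0.16666 − 0.13) / 0.16666 ≈ 0.2200

PAF ≈ 0.220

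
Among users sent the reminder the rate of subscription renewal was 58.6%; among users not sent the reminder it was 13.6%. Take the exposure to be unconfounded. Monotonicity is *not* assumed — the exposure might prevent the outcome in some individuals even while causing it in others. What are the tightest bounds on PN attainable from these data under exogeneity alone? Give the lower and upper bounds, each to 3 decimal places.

0.768 ≤ PN ≤ 1.000

p₁ = 0.586, p₀ = 0.136.
Under exogeneity alone the bounds on PN are max{0,(p₁−p₀)/p₁} ≤ PN ≤ min{1,(1−p₀)/p₁}.
  lower = (p₁ − p₀)/p₁ = 0.45 / 0.586 ≈ 0.7679
  upper = min{1, (1 − p₀)/p₁} = 0.864 / 0.586 ≈ 1.4744 → capped at 1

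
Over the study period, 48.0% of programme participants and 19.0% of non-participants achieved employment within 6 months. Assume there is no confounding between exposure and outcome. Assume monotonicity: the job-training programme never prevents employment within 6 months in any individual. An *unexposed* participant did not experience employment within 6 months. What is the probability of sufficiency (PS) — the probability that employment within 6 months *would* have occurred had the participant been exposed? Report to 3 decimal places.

p₁ = 0.48, p₀ = 0.19.
Under exogeneity and monotonicity, PS = (p₁ − p₀) / (1 − p₀).
PS = (0.48 − 0.19) / (1 − 0.19) = 0.29 / 0.81 ≈ 0.3580

PS ≈ 0.358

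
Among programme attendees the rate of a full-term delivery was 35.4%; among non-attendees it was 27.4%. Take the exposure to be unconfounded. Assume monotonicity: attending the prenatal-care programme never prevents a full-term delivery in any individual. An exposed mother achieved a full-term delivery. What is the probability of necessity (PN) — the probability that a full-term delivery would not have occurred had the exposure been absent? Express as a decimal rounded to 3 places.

p₁ = 0.354, p₀ = 0.274.
Under exogeneity and monotonicity, PN = (p₁ − p₀) / p₁.
PN = (0.354 − 0.274) / 0.354 = 0.08 / 0.354 ≈ 0.2260

PN ≈ 0.226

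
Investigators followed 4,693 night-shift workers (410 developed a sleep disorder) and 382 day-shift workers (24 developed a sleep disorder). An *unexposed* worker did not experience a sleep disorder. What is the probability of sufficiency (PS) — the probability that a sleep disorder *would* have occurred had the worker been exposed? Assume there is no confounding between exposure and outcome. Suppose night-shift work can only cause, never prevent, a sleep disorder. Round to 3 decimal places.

PS ≈ 0.026

p₁ = P(outcome | exposed) = 410/4693 = 0.087364
p₀ = P(outcome | unexposed) = 24/382 = 0.062827
Under exogeneity and monotonicity, PS = (p₁ − p₀) / (1 − p₀).
PS = (0.087364 − 0.062827) / (1 − 0.062827) = 0.024537 / 0.93717 ≈ 0.0262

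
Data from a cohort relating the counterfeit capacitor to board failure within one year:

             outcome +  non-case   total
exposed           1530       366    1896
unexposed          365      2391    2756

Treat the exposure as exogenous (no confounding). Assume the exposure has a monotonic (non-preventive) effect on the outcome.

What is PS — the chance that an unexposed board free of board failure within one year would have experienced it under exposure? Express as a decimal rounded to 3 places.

PS ≈ 0.777

p₁ = P(outcome | exposed) = 1530/1896 = 0.80696
p₀ = P(outcome | unexposed) = 365/2756 = 0.13244
Under exogeneity and monotonicity, PS = (p₁ − p₀)/(1 − p₀).
PS = (0.80696 − 0.13244) / 0.86756 ≈ 0.7775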